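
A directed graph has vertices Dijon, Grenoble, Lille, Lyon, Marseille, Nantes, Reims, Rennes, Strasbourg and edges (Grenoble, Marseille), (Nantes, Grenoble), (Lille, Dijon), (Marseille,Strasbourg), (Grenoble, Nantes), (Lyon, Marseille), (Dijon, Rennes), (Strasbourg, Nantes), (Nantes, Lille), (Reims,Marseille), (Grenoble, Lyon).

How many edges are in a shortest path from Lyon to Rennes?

6

Distance 0: Lyon.
Distance 1: Marseille.
Distance 2: Strasbourg.
Distance 3: Nantes.
Distance 4: Grenoble, Lille.
Distance 5: Dijon.
Distance 6: Rennes — contains Rennes.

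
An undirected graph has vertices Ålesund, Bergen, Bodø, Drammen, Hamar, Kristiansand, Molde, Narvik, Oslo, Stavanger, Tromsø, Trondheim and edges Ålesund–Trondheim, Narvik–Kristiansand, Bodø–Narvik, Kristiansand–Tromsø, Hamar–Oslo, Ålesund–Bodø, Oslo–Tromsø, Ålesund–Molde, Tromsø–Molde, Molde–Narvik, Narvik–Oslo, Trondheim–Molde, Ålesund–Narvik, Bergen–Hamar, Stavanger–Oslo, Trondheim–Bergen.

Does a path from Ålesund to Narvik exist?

Explore from Ålesund.
Distance 1: reach Bodø, Molde, Narvik, Trondheim.
Found Narvik.

Yes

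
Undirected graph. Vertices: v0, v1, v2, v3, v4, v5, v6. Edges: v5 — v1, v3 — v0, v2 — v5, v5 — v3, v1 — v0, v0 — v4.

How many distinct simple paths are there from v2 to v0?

2

v2–v5–v1–v0
v2–v5–v3–v0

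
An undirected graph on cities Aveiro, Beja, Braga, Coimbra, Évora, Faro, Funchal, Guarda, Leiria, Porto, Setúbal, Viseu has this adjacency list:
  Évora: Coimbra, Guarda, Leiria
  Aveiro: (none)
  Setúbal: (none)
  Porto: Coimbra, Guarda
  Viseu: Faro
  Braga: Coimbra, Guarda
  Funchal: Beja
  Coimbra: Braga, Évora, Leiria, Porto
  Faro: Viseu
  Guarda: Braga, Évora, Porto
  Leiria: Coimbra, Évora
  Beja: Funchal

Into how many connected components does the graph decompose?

5

From Aveiro: component {Aveiro}.
From Beja: component {Beja, Funchal}.
From Braga: component {Braga, Coimbra, Évora, Guarda, Leiria, Porto}.
From Faro: component {Faro, Viseu}.
From Setúbal: component {Setúbal}.
That's 5 components.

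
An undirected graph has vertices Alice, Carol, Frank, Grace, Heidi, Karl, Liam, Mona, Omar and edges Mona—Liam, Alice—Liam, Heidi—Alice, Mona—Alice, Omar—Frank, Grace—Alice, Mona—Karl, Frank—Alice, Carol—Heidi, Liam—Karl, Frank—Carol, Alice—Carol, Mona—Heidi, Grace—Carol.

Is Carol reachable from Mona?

Explore from Mona.
Distance 1: reach Alice, Heidi, Karl, Liam.
Distance 2: reach Carol, Frank, Grace.
Found Carol.

Yes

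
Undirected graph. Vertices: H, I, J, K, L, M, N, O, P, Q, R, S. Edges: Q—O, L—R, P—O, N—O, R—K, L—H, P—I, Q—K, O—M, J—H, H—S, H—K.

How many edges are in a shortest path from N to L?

Distance 0: N.
Distance 1: O.
Distance 2: M, P, Q.
Distance 3: I, K.
Distance 4: H, R.
Distance 5: J, L, S — contains L.

5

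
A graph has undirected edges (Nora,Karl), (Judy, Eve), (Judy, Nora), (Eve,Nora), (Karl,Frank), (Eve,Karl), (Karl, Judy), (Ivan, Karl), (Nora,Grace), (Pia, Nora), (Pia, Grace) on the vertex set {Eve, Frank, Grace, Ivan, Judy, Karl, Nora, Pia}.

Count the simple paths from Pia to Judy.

Pia–Grace–Nora–Eve–Judy
Pia–Grace–Nora–Eve–Karl–Judy
Pia–Grace–Nora–Judy
Pia–Grace–Nora–Karl–Eve–Judy
Pia–Grace–Nora–Karl–Judy
Pia–Nora–Eve–Judy
Pia–Nora–Eve–Karl–Judy
Pia–Nora–Judy
Pia–Nora–Karl–Eve–Judy
Pia–Nora–Karl–Judy

10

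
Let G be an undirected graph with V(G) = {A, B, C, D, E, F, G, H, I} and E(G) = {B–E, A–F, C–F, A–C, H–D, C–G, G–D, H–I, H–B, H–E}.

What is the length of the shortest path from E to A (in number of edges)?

Distance 0: E.
Distance 1: B, H.
Distance 2: D, I.
Distance 3: G.
Distance 4: C.
Distance 5: A, F — contains A.

5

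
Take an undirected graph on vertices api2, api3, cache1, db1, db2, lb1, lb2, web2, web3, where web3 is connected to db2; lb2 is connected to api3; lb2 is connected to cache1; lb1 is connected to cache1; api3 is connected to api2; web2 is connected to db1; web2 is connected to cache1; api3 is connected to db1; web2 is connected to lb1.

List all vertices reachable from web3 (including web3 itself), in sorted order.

db2, web3

Start at web3.
Its neighbours: db2.
Nothing further is reachable.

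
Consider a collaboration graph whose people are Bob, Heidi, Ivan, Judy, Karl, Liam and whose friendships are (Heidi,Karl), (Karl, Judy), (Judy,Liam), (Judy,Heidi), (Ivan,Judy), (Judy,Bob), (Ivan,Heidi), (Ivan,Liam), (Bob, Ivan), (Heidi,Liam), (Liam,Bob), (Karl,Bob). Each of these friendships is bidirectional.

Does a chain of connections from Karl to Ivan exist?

Yes

Explore from Karl.
Distance 1: reach Bob, Heidi, Judy.
Distance 2: reach Ivan, Liam.
Found Ivan.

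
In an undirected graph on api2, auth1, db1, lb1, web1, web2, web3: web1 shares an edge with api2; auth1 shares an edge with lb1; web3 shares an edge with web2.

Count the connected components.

4

From api2: component {api2, web1}.
From auth1: component {auth1, lb1}.
From db1: component {db1}.
From web2: component {web2, web3}.
That's 4 components.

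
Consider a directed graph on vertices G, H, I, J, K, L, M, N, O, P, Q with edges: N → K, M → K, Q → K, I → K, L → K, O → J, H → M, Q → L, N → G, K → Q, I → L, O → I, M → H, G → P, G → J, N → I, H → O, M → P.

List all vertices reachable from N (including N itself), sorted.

Start at N.
Its neighbours: G, I, K.
Then their neighbours: J, L, P, Q.
Nothing further is reachable.

G, I, J, K, L, N, P, Q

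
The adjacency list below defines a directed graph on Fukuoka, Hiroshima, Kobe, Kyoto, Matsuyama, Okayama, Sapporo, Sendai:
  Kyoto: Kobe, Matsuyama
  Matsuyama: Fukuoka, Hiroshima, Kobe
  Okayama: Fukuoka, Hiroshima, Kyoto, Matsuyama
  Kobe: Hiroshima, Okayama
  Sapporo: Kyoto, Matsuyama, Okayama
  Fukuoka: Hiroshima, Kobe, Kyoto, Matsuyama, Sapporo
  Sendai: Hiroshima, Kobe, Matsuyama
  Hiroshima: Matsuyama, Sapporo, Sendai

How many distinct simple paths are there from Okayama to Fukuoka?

Okayama→Fukuoka
Okayama→Hiroshima→Matsuyama→Fukuoka
Okayama→Hiroshima→Sapporo→Kyoto→Matsuyama→Fukuoka
Okayama→Hiroshima→Sapporo→Matsuyama→Fukuoka
Okayama→Hiroshima→Sendai→Matsuyama→Fukuoka
Okayama→Kyoto→Kobe→Hiroshima→Matsuyama→Fukuoka
Okayama→Kyoto→Kobe→Hiroshima→Sapporo→Matsuyama→Fukuoka
Okayama→Kyoto→Kobe→Hiroshima→Sendai→Matsuyama→Fukuoka
Okayama→Kyoto→Matsuyama→Fukuoka
Okayama→Matsuyama→Fukuoka

10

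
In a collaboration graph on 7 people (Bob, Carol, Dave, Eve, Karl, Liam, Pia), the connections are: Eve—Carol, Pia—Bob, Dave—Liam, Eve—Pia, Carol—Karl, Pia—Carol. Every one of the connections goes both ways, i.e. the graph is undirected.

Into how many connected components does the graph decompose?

2

From Bob: component {Bob, Carol, Eve, Karl, Pia}.
From Dave: component {Dave, Liam}.
That's 2 components.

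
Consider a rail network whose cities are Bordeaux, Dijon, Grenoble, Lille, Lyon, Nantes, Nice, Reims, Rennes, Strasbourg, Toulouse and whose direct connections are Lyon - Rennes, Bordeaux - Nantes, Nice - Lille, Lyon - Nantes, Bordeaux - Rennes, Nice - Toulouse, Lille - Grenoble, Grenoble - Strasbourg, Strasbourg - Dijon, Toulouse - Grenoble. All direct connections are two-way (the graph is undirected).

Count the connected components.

3

From Bordeaux: component {Bordeaux, Lyon, Nantes, Rennes}.
From Dijon: component {Dijon, Grenoble, Lille, Nice, Strasbourg, Toulouse}.
From Reims: component {Reims}.
That's 3 components.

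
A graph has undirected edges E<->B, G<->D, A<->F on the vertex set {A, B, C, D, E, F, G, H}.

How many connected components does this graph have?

From A: component {A, F}.
From B: component {B, E}.
From C: component {C}.
From D: component {D, G}.
From H: component {H}.
That's 5 components.

5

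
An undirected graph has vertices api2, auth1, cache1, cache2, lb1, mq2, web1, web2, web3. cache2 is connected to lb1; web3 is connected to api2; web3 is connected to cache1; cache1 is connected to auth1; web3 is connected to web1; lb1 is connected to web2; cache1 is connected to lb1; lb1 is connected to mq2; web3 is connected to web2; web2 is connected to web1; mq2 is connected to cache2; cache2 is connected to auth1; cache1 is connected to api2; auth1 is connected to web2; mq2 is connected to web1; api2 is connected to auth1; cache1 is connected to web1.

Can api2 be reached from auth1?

Yes

Explore from auth1.
Distance 1: reach api2, cache1, cache2, web2.
Found api2.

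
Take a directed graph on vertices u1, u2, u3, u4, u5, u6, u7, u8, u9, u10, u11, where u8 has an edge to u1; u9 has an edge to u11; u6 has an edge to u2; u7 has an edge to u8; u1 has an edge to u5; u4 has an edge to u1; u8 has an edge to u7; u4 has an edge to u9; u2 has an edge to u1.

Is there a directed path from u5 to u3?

u5 has no outgoing edges, so nothing is reachable from it.

No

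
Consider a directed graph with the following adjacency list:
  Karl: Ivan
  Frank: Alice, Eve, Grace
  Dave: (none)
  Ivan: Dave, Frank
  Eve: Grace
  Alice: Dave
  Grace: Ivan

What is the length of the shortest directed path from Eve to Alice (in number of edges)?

Distance 0: Eve.
Distance 1: Grace.
Distance 2: Ivan.
Distance 3: Dave, Frank.
Distance 4: Alice — contains Alice.

4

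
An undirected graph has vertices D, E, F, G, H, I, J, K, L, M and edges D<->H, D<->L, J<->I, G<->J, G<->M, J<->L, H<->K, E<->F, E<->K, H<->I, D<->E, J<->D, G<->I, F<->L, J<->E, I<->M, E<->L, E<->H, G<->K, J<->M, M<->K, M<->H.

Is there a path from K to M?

Explore from K.
Distance 1: reach E, G, H, M.
Found M.

Yes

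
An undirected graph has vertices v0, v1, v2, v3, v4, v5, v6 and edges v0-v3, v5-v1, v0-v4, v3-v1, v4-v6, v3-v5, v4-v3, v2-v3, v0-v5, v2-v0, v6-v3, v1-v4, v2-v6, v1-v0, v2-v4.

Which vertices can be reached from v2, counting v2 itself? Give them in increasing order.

Start at v2.
Its neighbours: v0, v3, v4, v6.
Then their neighbours: v1, v5.
Every vertex is now reached.

v0, v1, v2, v3, v4, v5, v6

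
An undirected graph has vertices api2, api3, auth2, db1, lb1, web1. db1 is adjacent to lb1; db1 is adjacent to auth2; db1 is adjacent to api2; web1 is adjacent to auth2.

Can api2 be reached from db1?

Yes

Explore from db1.
Distance 1: reach api2, auth2, lb1.
Found api2.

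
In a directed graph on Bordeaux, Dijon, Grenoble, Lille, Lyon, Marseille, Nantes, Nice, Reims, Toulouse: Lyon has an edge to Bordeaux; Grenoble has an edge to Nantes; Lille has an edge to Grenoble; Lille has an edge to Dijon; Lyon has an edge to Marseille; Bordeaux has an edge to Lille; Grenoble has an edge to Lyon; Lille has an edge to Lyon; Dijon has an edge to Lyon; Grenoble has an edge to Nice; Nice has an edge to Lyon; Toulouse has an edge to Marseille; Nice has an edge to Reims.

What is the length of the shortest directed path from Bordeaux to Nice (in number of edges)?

3

Distance 0: Bordeaux.
Distance 1: Lille.
Distance 2: Dijon, Grenoble, Lyon.
Distance 3: Marseille, Nantes, Nice — contains Nice.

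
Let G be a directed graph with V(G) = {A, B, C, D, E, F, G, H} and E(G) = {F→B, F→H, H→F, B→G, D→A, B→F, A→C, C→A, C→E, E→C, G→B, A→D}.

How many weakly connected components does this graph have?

2

From A: component {A, C, D, E}.
From B: component {B, F, G, H}.
That's 2 components.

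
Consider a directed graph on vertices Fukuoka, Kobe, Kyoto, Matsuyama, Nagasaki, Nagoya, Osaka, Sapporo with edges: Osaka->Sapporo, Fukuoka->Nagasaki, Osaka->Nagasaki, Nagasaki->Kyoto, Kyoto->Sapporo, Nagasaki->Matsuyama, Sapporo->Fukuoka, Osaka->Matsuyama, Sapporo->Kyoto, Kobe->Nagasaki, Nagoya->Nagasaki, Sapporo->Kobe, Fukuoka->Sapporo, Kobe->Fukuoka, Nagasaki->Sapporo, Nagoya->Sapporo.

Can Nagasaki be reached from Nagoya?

Yes

Explore from Nagoya.
Distance 1: reach Nagasaki, Sapporo.
Found Nagasaki.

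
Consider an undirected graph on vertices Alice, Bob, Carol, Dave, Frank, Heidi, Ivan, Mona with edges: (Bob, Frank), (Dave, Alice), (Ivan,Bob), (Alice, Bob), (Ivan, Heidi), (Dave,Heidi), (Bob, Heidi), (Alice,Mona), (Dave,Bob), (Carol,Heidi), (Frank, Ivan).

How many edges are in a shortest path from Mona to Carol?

4

Distance 0: Mona.
Distance 1: Alice.
Distance 2: Bob, Dave.
Distance 3: Frank, Heidi, Ivan.
Distance 4: Carol — contains Carol.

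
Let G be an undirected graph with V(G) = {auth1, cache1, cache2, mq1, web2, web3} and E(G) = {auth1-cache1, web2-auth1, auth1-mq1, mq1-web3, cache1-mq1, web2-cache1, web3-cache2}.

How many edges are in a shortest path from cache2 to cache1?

Distance 0: cache2.
Distance 1: web3.
Distance 2: mq1.
Distance 3: auth1, cache1 — contains cache1.

3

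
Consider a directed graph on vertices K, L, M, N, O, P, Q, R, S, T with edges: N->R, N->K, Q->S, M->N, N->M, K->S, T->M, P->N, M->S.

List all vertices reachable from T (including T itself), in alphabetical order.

K, M, N, R, S, T

Start at T.
Its neighbours: M.
Then their neighbours: N, S.
Then next layer: K, R.
Nothing further is reachable.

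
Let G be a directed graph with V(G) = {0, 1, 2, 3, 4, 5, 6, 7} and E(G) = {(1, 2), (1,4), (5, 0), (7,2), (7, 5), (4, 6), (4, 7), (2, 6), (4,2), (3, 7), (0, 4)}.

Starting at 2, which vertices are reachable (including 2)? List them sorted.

Start at 2.
Its neighbours: 6.
Nothing further is reachable.

2, 6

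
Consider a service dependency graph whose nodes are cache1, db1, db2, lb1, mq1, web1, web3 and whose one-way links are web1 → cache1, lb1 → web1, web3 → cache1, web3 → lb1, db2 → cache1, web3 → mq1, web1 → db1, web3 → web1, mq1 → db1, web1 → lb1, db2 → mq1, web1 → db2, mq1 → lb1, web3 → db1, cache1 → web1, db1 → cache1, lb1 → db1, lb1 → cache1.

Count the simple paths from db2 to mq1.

1

db2→mq1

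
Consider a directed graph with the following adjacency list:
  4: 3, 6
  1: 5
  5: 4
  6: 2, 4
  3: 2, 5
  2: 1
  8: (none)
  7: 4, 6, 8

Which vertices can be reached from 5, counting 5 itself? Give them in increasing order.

1, 2, 3, 4, 5, 6

Start at 5.
Its neighbours: 4.
Then their neighbours: 3, 6.
Then next layer: 2.
Then next layer: 1.
Nothing further is reachable.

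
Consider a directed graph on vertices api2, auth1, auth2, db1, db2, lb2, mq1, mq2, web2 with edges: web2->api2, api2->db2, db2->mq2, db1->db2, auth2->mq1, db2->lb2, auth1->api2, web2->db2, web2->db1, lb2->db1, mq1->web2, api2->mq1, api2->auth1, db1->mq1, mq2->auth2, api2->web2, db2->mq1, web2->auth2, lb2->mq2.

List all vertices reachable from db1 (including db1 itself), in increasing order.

api2, auth1, auth2, db1, db2, lb2, mq1, mq2, web2

Start at db1.
Its neighbours: db2, mq1.
Then their neighbours: lb2, mq2, web2.
Then next layer: api2, auth2.
Then next layer: auth1.
Every vertex is now reached.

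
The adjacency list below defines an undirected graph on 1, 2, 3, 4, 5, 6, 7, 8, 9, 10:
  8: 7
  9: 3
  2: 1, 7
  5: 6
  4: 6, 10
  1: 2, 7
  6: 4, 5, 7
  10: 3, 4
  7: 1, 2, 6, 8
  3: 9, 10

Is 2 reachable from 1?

Yes

Explore from 1.
Distance 1: reach 2, 7.
Found 2.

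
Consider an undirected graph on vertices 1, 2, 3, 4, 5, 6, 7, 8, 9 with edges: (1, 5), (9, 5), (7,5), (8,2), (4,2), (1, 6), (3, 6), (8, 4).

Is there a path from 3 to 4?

No

Explore from 3.
Distance 1: reach 6.
Distance 2: reach 1.
Distance 3: reach 5.
Distance 4: reach 7, 9.
The search is exhausted without reaching 4; it lies in a different component.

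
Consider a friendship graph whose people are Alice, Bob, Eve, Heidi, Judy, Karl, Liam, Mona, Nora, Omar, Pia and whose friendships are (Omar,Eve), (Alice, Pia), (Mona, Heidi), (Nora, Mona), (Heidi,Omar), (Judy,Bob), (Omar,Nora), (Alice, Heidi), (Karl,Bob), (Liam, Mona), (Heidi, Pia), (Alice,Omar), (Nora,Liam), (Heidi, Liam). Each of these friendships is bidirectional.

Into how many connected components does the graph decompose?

2

From Alice: component {Alice, Eve, Heidi, Liam, Mona, Nora, Omar, Pia}.
From Bob: component {Bob, Judy, Karl}.
That's 2 components.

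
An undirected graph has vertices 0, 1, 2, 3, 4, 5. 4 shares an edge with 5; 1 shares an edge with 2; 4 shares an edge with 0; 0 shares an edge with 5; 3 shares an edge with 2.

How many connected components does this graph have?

From 0: component {0, 4, 5}.
From 1: component {1, 2, 3}.
That's 2 components.

2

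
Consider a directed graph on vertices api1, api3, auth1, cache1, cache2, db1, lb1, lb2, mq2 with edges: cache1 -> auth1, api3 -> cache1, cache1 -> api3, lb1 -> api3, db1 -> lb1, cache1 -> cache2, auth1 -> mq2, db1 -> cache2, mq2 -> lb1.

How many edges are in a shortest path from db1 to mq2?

Distance 0: db1.
Distance 1: cache2, lb1.
Distance 2: api3.
Distance 3: cache1.
Distance 4: auth1.
Distance 5: mq2 — contains mq2.

5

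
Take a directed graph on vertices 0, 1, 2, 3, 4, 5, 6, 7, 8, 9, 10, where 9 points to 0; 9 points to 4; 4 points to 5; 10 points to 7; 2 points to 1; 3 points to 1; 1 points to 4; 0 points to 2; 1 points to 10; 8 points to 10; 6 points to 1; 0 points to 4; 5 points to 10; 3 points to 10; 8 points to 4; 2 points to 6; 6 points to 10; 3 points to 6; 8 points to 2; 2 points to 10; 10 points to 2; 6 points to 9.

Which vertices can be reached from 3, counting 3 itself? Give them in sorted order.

Start at 3.
Its neighbours: 1, 6, 10.
Then their neighbours: 2, 4, 7, 9.
Then next layer: 0, 5.
Nothing further is reachable.

0, 1, 2, 3, 4, 5, 6, 7, 9, 10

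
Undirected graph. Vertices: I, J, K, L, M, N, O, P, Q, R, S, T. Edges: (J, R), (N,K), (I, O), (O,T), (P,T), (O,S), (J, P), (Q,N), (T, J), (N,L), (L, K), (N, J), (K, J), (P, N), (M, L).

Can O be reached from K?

Explore from K.
Distance 1: reach J, L, N.
Distance 2: reach M, P, Q, R, T.
Distance 3: reach O.
Found O.

Yes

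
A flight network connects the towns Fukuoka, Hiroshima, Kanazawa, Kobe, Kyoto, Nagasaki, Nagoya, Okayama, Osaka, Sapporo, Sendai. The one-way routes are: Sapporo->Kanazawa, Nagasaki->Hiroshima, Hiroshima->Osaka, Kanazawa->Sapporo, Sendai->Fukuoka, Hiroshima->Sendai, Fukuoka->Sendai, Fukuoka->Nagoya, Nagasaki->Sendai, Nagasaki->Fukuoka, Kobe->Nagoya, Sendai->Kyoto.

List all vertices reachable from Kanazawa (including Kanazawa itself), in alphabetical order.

Start at Kanazawa.
Its neighbours: Sapporo.
Nothing further is reachable.

Kanazawa, Sapporo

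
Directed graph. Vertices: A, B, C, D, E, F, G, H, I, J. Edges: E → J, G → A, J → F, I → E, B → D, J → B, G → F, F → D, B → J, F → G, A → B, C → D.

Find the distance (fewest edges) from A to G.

Distance 0: A.
Distance 1: B.
Distance 2: D, J.
Distance 3: F.
Distance 4: G — contains G.

4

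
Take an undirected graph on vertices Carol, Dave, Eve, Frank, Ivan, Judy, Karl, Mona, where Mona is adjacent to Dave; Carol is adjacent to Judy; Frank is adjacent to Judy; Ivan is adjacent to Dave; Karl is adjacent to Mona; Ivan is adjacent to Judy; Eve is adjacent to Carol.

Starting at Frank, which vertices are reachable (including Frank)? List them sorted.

Carol, Dave, Eve, Frank, Ivan, Judy, Karl, Mona

Start at Frank.
Its neighbours: Judy.
Then their neighbours: Carol, Ivan.
Then next layer: Dave, Eve.
Then next layer: Mona.
Then next layer: Karl.
Every vertex is now reached.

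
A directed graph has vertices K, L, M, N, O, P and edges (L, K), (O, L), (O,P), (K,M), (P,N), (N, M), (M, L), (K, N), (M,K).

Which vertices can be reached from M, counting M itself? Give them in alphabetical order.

K, L, M, N

Start at M.
Its neighbours: K, L.
Then their neighbours: N.
Nothing further is reachable.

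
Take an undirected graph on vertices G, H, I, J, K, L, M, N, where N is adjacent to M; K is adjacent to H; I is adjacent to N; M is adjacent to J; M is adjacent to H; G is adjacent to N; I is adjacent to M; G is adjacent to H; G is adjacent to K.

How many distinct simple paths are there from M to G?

4

M–H–G
M–H–K–G
M–I–N–G
M–N–G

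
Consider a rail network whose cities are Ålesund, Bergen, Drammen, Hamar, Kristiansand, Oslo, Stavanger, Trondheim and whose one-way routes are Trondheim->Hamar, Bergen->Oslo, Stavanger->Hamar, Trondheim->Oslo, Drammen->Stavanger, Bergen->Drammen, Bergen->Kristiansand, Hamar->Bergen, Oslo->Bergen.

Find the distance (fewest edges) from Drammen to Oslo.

4

Distance 0: Drammen.
Distance 1: Stavanger.
Distance 2: Hamar.
Distance 3: Bergen.
Distance 4: Kristiansand, Oslo — contains Oslo.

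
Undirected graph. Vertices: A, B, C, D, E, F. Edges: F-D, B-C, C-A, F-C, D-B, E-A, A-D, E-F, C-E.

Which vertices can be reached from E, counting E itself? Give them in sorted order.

Start at E.
Its neighbours: A, C, F.
Then their neighbours: B, D.
Every vertex is now reached.

A, B, C, D, E, F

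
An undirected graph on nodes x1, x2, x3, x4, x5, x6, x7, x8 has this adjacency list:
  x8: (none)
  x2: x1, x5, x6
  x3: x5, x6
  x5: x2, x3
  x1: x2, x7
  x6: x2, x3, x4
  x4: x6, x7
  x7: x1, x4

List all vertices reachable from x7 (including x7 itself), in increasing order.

x1, x2, x3, x4, x5, x6, x7

Start at x7.
Its neighbours: x1, x4.
Then their neighbours: x2, x6.
Then next layer: x3, x5.
Nothing further is reachable.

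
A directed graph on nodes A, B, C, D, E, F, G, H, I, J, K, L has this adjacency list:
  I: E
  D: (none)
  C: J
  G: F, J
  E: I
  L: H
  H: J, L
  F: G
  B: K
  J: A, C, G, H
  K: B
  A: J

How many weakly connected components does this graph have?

4

From A: component {A, C, F, G, H, J, L}.
From B: component {B, K}.
From D: component {D}.
From E: component {E, I}.
That's 4 components.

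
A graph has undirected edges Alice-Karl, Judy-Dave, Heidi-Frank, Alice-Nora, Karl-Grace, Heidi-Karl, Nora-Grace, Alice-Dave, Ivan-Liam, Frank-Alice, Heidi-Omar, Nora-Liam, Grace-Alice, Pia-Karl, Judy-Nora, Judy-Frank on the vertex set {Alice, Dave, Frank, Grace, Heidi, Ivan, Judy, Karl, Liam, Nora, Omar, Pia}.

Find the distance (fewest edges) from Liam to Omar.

5

Distance 0: Liam.
Distance 1: Ivan, Nora.
Distance 2: Alice, Grace, Judy.
Distance 3: Dave, Frank, Karl.
Distance 4: Heidi, Pia.
Distance 5: Omar — contains Omar.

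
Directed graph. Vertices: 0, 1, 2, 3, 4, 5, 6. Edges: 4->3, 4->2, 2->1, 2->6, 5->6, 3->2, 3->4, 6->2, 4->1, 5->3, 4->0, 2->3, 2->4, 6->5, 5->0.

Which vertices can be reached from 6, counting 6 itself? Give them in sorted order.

0, 1, 2, 3, 4, 5, 6

Start at 6.
Its neighbours: 2, 5.
Then their neighbours: 0, 1, 3, 4.
Every vertex is now reached.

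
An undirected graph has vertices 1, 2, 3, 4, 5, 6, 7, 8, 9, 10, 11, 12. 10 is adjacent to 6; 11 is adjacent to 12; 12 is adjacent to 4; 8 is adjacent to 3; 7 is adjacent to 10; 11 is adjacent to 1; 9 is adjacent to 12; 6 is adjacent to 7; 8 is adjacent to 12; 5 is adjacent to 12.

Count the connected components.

3

From 1: component {1, 3, 4, 5, 8, 9, 11, 12}.
From 2: component {2}.
From 6: component {6, 7, 10}.
That's 3 components.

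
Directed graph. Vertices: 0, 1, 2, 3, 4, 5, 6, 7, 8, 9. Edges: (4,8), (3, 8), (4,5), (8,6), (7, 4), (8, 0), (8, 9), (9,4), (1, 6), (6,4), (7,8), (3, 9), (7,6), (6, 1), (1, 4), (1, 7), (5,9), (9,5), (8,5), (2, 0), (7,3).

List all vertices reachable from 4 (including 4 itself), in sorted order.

0, 1, 3, 4, 5, 6, 7, 8, 9

Start at 4.
Its neighbours: 5, 8.
Then their neighbours: 0, 6, 9.
Then next layer: 1.
Then next layer: 7.
Then next layer: 3.
Nothing further is reachable.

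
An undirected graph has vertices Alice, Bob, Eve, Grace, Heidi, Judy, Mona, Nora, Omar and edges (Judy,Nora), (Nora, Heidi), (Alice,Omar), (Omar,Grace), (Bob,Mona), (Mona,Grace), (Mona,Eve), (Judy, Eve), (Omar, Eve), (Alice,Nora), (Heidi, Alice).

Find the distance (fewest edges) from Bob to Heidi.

Distance 0: Bob.
Distance 1: Mona.
Distance 2: Eve, Grace.
Distance 3: Judy, Omar.
Distance 4: Alice, Nora.
Distance 5: Heidi — contains Heidi.

5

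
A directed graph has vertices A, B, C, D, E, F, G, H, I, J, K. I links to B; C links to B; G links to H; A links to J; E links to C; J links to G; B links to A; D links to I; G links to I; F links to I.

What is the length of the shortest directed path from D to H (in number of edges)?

6

Distance 0: D.
Distance 1: I.
Distance 2: B.
Distance 3: A.
Distance 4: J.
Distance 5: G.
Distance 6: H — contains H.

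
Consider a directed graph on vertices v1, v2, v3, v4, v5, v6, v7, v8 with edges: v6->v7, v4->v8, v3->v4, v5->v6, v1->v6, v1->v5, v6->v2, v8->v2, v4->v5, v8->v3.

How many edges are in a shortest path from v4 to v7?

Distance 0: v4.
Distance 1: v5, v8.
Distance 2: v2, v3, v6.
Distance 3: v7 — contains v7.

3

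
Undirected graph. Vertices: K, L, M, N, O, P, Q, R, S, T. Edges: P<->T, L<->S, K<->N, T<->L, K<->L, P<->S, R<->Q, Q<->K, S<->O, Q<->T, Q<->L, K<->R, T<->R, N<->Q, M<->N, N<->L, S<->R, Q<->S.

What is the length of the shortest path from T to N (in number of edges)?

Distance 0: T.
Distance 1: L, P, Q, R.
Distance 2: K, N, S — contains N.

2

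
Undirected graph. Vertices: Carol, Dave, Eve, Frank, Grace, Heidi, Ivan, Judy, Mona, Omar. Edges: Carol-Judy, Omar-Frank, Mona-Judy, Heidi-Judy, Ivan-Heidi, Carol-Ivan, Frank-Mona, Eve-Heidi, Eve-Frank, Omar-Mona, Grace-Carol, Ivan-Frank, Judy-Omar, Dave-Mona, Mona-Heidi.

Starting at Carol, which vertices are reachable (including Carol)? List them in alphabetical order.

Start at Carol.
Its neighbours: Grace, Ivan, Judy.
Then their neighbours: Frank, Heidi, Mona, Omar.
Then next layer: Dave, Eve.
Every vertex is now reached.

Carol, Dave, Eve, Frank, Grace, Heidi, Ivan, Judy, Mona, Omar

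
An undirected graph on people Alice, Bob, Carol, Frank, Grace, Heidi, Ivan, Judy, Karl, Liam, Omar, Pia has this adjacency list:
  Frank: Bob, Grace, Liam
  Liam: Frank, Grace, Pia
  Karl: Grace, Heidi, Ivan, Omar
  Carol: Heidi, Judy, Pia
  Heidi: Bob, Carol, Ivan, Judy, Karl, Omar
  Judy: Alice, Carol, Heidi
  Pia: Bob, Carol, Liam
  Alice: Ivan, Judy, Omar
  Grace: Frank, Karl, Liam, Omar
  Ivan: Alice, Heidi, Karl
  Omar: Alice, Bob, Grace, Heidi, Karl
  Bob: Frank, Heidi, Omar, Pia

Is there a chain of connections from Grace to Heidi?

Explore from Grace.
Distance 1: reach Frank, Karl, Liam, Omar.
Distance 2: reach Alice, Bob, Heidi, Ivan, Pia.
Found Heidi.

Yes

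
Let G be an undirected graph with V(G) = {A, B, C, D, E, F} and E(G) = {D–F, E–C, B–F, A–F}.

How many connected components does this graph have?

2

From A: component {A, B, D, F}.
From C: component {C, E}.
That's 2 components.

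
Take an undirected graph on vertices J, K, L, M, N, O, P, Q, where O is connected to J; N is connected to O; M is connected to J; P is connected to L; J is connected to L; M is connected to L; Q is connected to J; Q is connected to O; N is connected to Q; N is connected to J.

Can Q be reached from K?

K has no edges, so nothing is reachable from it.

No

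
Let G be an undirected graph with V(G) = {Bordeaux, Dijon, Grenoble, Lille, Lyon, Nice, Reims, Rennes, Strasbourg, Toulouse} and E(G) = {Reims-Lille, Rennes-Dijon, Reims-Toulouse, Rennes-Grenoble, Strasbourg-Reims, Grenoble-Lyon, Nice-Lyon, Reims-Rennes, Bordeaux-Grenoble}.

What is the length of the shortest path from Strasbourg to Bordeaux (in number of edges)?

Distance 0: Strasbourg.
Distance 1: Reims.
Distance 2: Lille, Rennes, Toulouse.
Distance 3: Dijon, Grenoble.
Distance 4: Bordeaux, Lyon — contains Bordeaux.

4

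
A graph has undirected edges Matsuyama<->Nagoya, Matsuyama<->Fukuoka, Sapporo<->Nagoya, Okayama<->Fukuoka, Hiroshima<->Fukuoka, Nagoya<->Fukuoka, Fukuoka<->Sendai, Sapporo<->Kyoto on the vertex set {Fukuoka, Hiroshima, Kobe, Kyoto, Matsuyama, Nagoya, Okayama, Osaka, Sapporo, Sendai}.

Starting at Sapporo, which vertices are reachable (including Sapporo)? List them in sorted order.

Fukuoka, Hiroshima, Kyoto, Matsuyama, Nagoya, Okayama, Sapporo, Sendai

Start at Sapporo.
Its neighbours: Kyoto, Nagoya.
Then their neighbours: Fukuoka, Matsuyama.
Then next layer: Hiroshima, Okayama, Sendai.
Nothing further is reachable.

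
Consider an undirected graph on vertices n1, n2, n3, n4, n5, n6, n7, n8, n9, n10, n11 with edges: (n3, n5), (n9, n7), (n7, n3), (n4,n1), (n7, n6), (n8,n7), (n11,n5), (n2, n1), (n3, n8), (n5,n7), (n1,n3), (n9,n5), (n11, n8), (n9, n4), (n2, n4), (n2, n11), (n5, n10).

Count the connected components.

1

From n1: component {n1, n2, n3, n4, n5, n6, n7, n8, n9, n10, n11}.
That's 1 component.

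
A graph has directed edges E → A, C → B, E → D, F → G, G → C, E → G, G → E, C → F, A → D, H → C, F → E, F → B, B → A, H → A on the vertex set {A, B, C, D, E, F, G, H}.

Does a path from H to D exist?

Explore from H.
Distance 1: reach A, C.
Distance 2: reach B, D, F.
Found D.

Yes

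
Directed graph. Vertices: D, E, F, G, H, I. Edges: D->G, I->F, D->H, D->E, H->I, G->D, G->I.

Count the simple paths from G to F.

2

G→D→H→I→F
G→I→F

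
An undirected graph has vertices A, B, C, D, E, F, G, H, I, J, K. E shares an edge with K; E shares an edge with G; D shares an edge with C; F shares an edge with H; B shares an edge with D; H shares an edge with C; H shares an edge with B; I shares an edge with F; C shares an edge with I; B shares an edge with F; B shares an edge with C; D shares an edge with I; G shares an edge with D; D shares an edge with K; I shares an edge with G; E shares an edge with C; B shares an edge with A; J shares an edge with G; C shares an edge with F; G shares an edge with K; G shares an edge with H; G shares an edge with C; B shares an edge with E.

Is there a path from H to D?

Yes

Explore from H.
Distance 1: reach B, C, F, G.
Distance 2: reach A, D, E, I, J, K.
Found D.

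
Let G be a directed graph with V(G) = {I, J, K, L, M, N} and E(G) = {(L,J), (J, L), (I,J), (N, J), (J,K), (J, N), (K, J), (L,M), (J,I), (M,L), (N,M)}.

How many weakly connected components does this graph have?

1

From I: component {I, J, K, L, M, N}.
That's 1 component.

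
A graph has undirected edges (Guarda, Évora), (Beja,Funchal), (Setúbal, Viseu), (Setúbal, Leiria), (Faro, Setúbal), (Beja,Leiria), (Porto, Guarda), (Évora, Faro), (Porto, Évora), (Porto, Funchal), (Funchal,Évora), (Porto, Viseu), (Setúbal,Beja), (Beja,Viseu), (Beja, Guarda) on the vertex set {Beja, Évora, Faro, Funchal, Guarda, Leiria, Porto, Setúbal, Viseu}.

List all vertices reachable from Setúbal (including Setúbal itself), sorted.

Start at Setúbal.
Its neighbours: Beja, Faro, Leiria, Viseu.
Then their neighbours: Évora, Funchal, Guarda, Porto.
Every vertex is now reached.

Beja, Évora, Faro, Funchal, Guarda, Leiria, Porto, Setúbal, Viseu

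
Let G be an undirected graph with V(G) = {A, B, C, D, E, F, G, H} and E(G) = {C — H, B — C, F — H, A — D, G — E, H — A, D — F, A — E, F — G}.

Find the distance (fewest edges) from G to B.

4

Distance 0: G.
Distance 1: E, F.
Distance 2: A, D, H.
Distance 3: C.
Distance 4: B — contains B.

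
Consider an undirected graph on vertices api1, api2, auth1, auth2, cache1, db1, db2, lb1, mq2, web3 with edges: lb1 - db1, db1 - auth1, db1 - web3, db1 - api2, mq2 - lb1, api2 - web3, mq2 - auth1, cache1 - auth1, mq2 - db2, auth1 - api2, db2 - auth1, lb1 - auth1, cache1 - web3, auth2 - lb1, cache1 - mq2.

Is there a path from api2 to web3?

Yes

Explore from api2.
Distance 1: reach auth1, db1, web3.
Found web3.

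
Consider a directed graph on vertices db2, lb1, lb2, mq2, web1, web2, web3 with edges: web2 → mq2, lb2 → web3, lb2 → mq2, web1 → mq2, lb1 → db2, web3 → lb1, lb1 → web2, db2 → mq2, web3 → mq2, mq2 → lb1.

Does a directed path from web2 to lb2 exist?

No

Explore from web2.
Distance 1: reach mq2.
Distance 2: reach lb1.
Distance 3: reach db2.
The search from web2 is exhausted; no directed path reaches lb2.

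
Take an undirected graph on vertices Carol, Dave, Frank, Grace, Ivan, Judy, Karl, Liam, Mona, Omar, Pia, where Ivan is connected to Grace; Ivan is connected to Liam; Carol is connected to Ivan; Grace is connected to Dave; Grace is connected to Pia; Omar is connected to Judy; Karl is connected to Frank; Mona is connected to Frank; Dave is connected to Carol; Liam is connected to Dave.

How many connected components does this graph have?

From Carol: component {Carol, Dave, Grace, Ivan, Liam, Pia}.
From Frank: component {Frank, Karl, Mona}.
From Judy: component {Judy, Omar}.
That's 3 components.

3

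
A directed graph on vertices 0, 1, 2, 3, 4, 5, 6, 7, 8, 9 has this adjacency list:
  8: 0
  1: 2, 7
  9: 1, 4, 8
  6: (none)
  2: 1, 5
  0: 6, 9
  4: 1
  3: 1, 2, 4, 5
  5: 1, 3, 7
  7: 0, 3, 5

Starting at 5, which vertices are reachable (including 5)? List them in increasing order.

0, 1, 2, 3, 4, 5, 6, 7, 8, 9

Start at 5.
Its neighbours: 1, 3, 7.
Then their neighbours: 0, 2, 4.
Then next layer: 6, 9.
Then next layer: 8.
Every vertex is now reached.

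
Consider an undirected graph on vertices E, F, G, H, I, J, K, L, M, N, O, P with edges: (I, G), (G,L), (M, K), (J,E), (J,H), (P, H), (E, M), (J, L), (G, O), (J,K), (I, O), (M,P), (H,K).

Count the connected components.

3

From E: component {E, G, H, I, J, K, L, M, O, P}.
From F: component {F}.
From N: component {N}.
That's 3 components.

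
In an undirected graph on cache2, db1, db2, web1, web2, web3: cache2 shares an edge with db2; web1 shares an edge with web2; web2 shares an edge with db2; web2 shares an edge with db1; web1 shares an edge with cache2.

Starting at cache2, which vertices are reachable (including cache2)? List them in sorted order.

cache2, db1, db2, web1, web2

Start at cache2.
Its neighbours: db2, web1.
Then their neighbours: web2.
Then next layer: db1.
Nothing further is reachable.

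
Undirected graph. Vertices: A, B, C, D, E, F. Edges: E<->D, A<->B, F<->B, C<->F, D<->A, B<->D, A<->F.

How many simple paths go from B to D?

B–A–D
B–D
B–F–A–D

3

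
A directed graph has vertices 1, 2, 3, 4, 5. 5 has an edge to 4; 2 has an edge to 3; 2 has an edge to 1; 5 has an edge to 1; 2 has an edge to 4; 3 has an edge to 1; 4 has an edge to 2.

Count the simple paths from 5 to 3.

5→4→2→3

1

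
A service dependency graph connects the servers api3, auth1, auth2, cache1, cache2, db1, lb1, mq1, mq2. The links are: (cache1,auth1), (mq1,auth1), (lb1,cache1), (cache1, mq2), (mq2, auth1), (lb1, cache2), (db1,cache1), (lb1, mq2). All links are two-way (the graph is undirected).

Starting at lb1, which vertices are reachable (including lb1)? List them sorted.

Start at lb1.
Its neighbours: cache1, cache2, mq2.
Then their neighbours: auth1, db1.
Then next layer: mq1.
Nothing further is reachable.

auth1, cache1, cache2, db1, lb1, mq1, mq2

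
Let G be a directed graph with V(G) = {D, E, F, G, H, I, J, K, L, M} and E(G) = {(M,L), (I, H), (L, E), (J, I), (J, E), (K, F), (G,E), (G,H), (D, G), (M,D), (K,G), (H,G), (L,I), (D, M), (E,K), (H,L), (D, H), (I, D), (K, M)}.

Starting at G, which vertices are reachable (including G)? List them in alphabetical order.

Start at G.
Its neighbours: E, H.
Then their neighbours: K, L.
Then next layer: F, I, M.
Then next layer: D.
Nothing further is reachable.

D, E, F, G, H, I, K, L, M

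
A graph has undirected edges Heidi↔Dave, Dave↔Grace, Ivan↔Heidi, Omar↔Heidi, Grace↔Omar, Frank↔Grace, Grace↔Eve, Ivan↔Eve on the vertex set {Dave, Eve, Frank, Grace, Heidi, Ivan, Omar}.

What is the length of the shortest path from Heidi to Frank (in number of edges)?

3

Distance 0: Heidi.
Distance 1: Dave, Ivan, Omar.
Distance 2: Eve, Grace.
Distance 3: Frank — contains Frank.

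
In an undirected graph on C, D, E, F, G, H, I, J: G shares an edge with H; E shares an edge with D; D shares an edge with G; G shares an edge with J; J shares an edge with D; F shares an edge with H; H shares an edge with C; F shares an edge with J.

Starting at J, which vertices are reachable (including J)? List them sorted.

Start at J.
Its neighbours: D, F, G.
Then their neighbours: E, H.
Then next layer: C.
Nothing further is reachable.

C, D, E, F, G, H, J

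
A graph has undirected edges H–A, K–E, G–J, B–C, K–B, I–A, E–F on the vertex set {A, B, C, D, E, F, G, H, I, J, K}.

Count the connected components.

From A: component {A, H, I}.
From B: component {B, C, E, F, K}.
From D: component {D}.
From G: component {G, J}.
That's 4 components.

4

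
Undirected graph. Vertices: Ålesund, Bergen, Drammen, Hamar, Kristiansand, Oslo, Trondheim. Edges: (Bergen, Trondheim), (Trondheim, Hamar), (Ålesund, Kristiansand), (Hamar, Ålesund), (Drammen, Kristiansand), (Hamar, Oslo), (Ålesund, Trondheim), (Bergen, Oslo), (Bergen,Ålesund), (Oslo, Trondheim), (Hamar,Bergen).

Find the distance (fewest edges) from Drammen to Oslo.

Distance 0: Drammen.
Distance 1: Kristiansand.
Distance 2: Ålesund.
Distance 3: Bergen, Hamar, Trondheim.
Distance 4: Oslo — contains Oslo.

4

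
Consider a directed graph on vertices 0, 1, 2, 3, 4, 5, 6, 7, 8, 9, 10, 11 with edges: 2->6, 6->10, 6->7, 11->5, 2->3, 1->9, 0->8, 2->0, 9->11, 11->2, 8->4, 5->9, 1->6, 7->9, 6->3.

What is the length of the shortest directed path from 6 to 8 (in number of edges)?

Distance 0: 6.
Distance 1: 3, 7, 10.
Distance 2: 9.
Distance 3: 11.
Distance 4: 2, 5.
Distance 5: 0.
Distance 6: 8 — contains 8.

6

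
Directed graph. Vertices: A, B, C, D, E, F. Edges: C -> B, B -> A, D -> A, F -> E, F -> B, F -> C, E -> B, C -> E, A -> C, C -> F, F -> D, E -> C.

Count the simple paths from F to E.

4

F→B→A→C→E
F→C→E
F→D→A→C→E
F→E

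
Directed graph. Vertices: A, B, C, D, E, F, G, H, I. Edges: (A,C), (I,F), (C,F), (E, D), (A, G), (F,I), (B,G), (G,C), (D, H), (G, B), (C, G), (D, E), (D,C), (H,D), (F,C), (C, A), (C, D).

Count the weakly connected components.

1

From A: component {A, B, C, D, E, F, G, H, I}.
That's 1 component.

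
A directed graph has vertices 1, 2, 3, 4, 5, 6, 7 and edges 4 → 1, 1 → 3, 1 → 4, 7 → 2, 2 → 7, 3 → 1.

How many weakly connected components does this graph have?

From 1: component {1, 3, 4}.
From 2: component {2, 7}.
From 5: component {5}.
From 6: component {6}.
That's 4 components.

4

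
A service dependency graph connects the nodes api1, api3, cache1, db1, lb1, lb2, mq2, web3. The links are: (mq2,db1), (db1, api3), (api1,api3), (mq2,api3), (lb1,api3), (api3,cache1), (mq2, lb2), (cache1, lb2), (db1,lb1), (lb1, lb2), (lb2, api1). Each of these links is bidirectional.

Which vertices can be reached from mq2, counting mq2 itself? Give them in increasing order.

Start at mq2.
Its neighbours: api3, db1, lb2.
Then their neighbours: api1, cache1, lb1.
Nothing further is reachable.

api1, api3, cache1, db1, lb1, lb2, mq2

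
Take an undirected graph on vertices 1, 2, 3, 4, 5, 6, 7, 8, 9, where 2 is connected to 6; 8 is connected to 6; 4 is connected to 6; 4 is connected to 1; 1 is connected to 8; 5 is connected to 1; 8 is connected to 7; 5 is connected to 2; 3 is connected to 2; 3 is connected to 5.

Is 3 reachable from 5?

Explore from 5.
Distance 1: reach 1, 2, 3.
Found 3.

Yes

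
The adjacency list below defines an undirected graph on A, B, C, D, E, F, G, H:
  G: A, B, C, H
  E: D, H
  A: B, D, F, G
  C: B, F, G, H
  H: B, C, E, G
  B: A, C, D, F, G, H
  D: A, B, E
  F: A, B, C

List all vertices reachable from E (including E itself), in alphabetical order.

A, B, C, D, E, F, G, H

Start at E.
Its neighbours: D, H.
Then their neighbours: A, B, C, G.
Then next layer: F.
Every vertex is now reached.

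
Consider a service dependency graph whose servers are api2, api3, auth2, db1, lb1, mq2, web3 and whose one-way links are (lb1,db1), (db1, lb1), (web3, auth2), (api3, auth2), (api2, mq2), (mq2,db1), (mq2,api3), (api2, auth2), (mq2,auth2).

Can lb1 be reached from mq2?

Explore from mq2.
Distance 1: reach api3, auth2, db1.
Distance 2: reach lb1.
Found lb1.

Yes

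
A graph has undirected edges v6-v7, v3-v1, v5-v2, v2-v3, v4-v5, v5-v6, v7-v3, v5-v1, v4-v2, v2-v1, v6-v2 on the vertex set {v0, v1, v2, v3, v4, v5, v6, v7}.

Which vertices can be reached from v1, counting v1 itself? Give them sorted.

Start at v1.
Its neighbours: v2, v3, v5.
Then their neighbours: v4, v6, v7.
Nothing further is reachable.

v1, v2, v3, v4, v5, v6, v7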